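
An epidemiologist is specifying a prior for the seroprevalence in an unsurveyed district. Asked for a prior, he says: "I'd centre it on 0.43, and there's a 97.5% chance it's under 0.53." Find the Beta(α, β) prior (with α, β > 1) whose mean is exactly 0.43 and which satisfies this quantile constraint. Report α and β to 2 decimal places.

With mean 0.43 fixed, write α = 0.43s, β = 0.57s where s = α+β.
Need P(θ < 0.53) = 0.975 under Beta(0.43s, 0.57s). Normal approximation: (q−m)/√(m(1−m)/s) ≈ z_{0.975} = 1.96, so s ≈ 0.43·0.57·(1.96)²/(0.53−0.43)² = 94.2.
At s = 94.2: P(θ<0.53) ≈ 0.974. Adjusting to match 0.975 gives s ≈ 95.38.
So α = 0.43·95.38 ≈ 41.01, β = 0.57·95.38 ≈ 54.37.

α ≈ 41.01, β ≈ 54.37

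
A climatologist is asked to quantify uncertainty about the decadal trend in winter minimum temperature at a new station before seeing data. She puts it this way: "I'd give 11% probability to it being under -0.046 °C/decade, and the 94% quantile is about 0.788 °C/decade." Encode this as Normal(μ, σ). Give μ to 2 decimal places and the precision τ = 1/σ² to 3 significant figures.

For Normal(μ,σ), the p-quantile is μ + z_p·σ. Here z_{0.11} = -1.227, z_{0.94} = 1.555.
So -0.046 = μ − 1.227σ and 0.788 = μ + 1.555σ.
Subtracting: σ = (0.788 − -0.046)/(1.555 − (-1.227)) = 0.30.
Then μ = -0.046 − (-1.227)·0.30 = 0.32.
Precision τ = 1/σ² = 1/0.2999² = 11.1.

μ = 0.32, τ = 11.1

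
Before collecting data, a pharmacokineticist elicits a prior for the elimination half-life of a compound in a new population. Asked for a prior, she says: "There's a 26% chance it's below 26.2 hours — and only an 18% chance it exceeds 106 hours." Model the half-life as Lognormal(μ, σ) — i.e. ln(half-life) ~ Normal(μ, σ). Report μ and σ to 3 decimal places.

μ ≈ 3.843, σ ≈ 0.897

If T ~ Lognormal(μ,σ) then ln T ~ Normal(μ,σ), so the p-quantile of ln T is μ + z_p·σ.
ln(26.2) = 3.266 and ln(106) = 4.663; z_{0.26} = -0.6433, z_{0.82} = 0.9154.
σ = (4.663 − 3.266)/(0.9154 − (-0.6433)) = 0.897.
μ = 3.266 − (-0.6433)·0.897 = 3.843.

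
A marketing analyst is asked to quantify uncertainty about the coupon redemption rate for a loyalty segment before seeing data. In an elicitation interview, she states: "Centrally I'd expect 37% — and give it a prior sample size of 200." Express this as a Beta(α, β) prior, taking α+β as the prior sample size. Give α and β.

Under the effective-sample-size interpretation, Beta(α, β) has prior mean α/(α+β) and prior sample size α+β.
So α+β = 200 and α/(α+β) = 0.37, giving α = 0.37·200 = 74 and β = 200 − 74 = 126.

α = 74, β = 126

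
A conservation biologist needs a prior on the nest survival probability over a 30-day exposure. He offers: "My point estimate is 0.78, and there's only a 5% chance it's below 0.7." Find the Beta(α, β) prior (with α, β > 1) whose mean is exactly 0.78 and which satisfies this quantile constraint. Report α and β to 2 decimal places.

α ≈ 61.75, β ≈ 17.42

With mean 0.78 fixed, write α = 0.78s, β = 0.22s where s = α+β.
Need P(θ < 0.7) = 0.05 under Beta(0.78s, 0.22s). Normal approximation: (q−m)/√(m(1−m)/s) ≈ z_{0.05} = -1.64, so s ≈ 0.78·0.22·(-1.64)²/(0.7−0.78)² = 72.5.
At s = 72.5: P(θ<0.7) ≈ 0.057. Adjusting to match 0.05 gives s ≈ 79.17.
So α = 0.78·79.17 ≈ 61.75, β = 0.22·79.17 ≈ 17.42.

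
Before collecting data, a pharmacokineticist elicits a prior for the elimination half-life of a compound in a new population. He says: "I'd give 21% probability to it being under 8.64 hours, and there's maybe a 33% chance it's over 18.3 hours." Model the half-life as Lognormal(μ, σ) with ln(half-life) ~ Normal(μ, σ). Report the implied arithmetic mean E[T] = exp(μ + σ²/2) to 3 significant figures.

If T ~ Lognormal(μ,σ) then ln T ~ Normal(μ,σ), so the p-quantile of ln T is μ + z_p·σ.
ln(8.64) = 2.156 and ln(18.3) = 2.907; z_{0.21} = -0.8064, z_{0.67} = 0.4399.
σ = (2.907 − 2.156)/(0.4399 − (-0.8064)) = 0.602.
μ = 2.156 − (-0.8064)·0.602 = 2.642.
E[T] = exp(μ + σ²/2) = exp(2.642 + 0.1813) = 16.8 hours.

E[T] ≈ 16.8 hours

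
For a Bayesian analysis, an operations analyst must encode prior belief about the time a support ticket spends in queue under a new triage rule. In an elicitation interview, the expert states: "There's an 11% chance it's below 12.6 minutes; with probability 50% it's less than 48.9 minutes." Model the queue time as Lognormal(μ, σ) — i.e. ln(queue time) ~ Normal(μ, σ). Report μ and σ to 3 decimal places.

If T ~ Lognormal(μ,σ) then ln T ~ Normal(μ,σ), so the p-quantile of ln T is μ + z_p·σ.
ln(12.6) = 2.534 and ln(48.9) = 3.89; z_{0.11} = -1.227, z_{0.5} = 0.
σ = (3.89 − 2.534)/(0 − (-1.227)) = 1.106.
μ = 2.534 − (-1.227)·1.106 = 3.890.

μ ≈ 3.890, σ ≈ 1.106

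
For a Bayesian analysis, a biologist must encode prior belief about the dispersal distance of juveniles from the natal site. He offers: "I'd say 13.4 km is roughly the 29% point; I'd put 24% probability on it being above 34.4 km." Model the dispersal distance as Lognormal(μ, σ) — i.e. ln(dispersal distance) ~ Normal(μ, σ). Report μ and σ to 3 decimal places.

μ ≈ 3.009, σ ≈ 0.748

If T ~ Lognormal(μ,σ) then ln T ~ Normal(μ,σ), so the p-quantile of ln T is μ + z_p·σ.
ln(13.4) = 2.595 and ln(34.4) = 3.538; z_{0.29} = -0.5534, z_{0.76} = 0.7063.
σ = (3.538 − 2.595)/(0.7063 − (-0.5534)) = 0.748.
μ = 2.595 − (-0.5534)·0.748 = 3.009.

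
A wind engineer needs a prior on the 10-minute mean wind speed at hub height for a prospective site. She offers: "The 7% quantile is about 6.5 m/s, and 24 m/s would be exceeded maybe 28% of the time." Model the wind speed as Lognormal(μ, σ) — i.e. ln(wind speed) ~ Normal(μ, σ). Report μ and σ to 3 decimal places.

If T ~ Lognormal(μ,σ) then ln T ~ Normal(μ,σ), so the p-quantile of ln T is μ + z_p·σ.
ln(6.5) = 1.872 and ln(24) = 3.178; z_{0.07} = -1.476, z_{0.72} = 0.5828.
σ = (3.178 − 1.872)/(0.5828 − (-1.476)) = 0.635.
μ = 1.872 − (-1.476)·0.635 = 2.808.

μ ≈ 2.808, σ ≈ 0.635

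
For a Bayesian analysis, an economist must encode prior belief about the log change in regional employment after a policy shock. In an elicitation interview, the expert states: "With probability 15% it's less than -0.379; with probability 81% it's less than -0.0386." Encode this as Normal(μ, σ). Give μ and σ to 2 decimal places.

For Normal(μ,σ), the p-quantile is μ + z_p·σ. Here z_{0.15} = -1.036, z_{0.81} = 0.8779.
So -0.379 = μ − 1.036σ and -0.0386 = μ + 0.8779σ.
Subtracting: σ = (-0.0386 − -0.379)/(0.8779 − (-1.036)) = 0.18.
Then μ = -0.379 − (-1.036)·0.18 = -0.19.

μ = -0.19, σ = 0.18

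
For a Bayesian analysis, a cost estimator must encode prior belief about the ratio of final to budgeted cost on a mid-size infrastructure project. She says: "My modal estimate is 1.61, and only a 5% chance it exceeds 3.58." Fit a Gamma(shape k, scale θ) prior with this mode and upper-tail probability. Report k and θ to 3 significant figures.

Gamma(k,θ) with k>1 has mode (k−1)θ, so θ = 1.61/(k−1).
Need P(X < 3.58) = 0.95 with θ tied to k this way. Start at k = 2, θ = 1.61: P(X<3.58) ≈ 0.651.
Too low — raise k to concentrate. Iterating converges to k ≈ 5.3.
Then θ = 1.61/(5.3−1) ≈ 0.374.

k ≈ 5.3, θ ≈ 0.374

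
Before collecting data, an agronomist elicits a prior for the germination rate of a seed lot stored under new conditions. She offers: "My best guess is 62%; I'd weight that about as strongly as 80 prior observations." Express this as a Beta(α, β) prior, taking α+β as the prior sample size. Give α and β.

α = 49.6, β = 30.4

Under the effective-sample-size interpretation, Beta(α, β) has prior mean α/(α+β) and prior sample size α+β.
So α+β = 80 and α/(α+β) = 0.62, giving α = 0.62·80 = 49.6 and β = 80 − 49.6 = 30.4.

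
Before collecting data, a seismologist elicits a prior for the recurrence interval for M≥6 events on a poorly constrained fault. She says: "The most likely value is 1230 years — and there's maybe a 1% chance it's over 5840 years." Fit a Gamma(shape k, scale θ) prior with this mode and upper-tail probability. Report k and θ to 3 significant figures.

Gamma(k,θ) with k>1 has mode (k−1)θ, so θ = 1230/(k−1).
Need P(X < 5840) = 0.99 with θ tied to k this way. Start at k = 2, θ = 1230: P(X<5840) ≈ 0.950.
Too low — raise k to concentrate. Iterating converges to k ≈ 2.64.
Then θ = 1230/(2.64−1) ≈ 750.

k ≈ 2.64, θ ≈ 750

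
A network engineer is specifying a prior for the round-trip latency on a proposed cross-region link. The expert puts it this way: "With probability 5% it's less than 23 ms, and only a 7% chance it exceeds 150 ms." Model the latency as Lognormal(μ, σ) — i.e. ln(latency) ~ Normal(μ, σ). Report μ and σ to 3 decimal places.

If T ~ Lognormal(μ,σ) then ln T ~ Normal(μ,σ), so the p-quantile of ln T is μ + z_p·σ.
ln(23) = 3.135 and ln(150) = 5.011; z_{0.05} = -1.645, z_{0.93} = 1.476.
σ = (5.011 − 3.135)/(1.476 − (-1.645)) = 0.601.
μ = 3.135 − (-1.645)·0.601 = 4.124.

μ ≈ 4.124, σ ≈ 0.601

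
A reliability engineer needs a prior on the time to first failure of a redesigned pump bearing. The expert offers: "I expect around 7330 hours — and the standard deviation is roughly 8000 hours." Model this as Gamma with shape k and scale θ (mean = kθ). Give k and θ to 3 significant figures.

For Gamma(k, scale θ): mean = kθ, variance = kθ², so CV = 1/√k.
CV = SD/mean = 8000/7330 = 1.091, hence k = 1/CV² = 0.84.
Then θ = mean/k = 7330/0.84 = 8730.

k ≈ 0.84, θ ≈ 8730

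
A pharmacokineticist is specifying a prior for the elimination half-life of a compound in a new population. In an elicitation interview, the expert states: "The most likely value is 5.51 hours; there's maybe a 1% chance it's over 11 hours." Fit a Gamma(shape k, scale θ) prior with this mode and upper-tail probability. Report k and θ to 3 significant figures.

k ≈ 11.3, θ ≈ 0.536

Gamma(k,θ) with k>1 has mode (k−1)θ, so θ = 5.51/(k−1).
Need P(X < 11) = 0.99 with θ tied to k this way. Start at k = 2, θ = 5.51: P(X<11) ≈ 0.593.
Too low — raise k to concentrate. Iterating converges to k ≈ 11.3.
Then θ = 5.51/(11.3−1) ≈ 0.536.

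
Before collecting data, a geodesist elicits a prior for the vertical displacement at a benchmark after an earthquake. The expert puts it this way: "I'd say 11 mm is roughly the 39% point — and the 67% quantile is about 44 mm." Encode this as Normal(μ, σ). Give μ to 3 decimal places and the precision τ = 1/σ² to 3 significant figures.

The p-quantile of Normal(μ,σ) is μ + z_p·σ, with z_{0.39} = -0.2793 and z_{0.67} = 0.4399.
Eliminate σ: μ = (z₂·x₁ − z₁·x₂)/(z₂ − z₁) = (0.4399·11 − (-0.2793)·44)/0.7192 = 23.816.
Then σ = (x₂ − x₁)/(z₂ − z₁) = (44 − 11)/0.7192 = 45.882.
Precision τ = 1/σ² = 1/45.88² = 0.000475.

μ = 23.816, τ = 0.000475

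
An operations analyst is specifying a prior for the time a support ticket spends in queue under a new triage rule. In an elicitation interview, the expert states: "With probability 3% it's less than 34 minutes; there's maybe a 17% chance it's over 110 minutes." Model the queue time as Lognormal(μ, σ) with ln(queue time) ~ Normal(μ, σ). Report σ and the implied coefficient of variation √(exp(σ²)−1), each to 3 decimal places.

If T ~ Lognormal(μ,σ) then ln T ~ Normal(μ,σ), so the p-quantile of ln T is μ + z_p·σ.
ln(34) = 3.526 and ln(110) = 4.7; z_{0.03} = -1.881, z_{0.83} = 0.9542.
σ = (4.7 − 3.526)/(0.9542 − (-1.881)) = 0.414.
μ = 3.526 − (-1.881)·0.414 = 4.305.
CV = √(exp(σ²)−1) = √(exp(0.1715)−1) = 0.433.

σ ≈ 0.414, CV ≈ 0.433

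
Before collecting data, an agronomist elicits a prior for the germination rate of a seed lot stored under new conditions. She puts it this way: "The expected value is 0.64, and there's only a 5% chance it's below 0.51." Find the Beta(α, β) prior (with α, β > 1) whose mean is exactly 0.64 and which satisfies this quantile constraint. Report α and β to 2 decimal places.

α ≈ 24.60, β ≈ 13.83

With mean 0.64 fixed, write α = 0.64s, β = 0.36s where s = α+β.
Need P(θ < 0.51) = 0.05 under Beta(0.64s, 0.36s). Normal approximation: (q−m)/√(m(1−m)/s) ≈ z_{0.05} = -1.64, so s ≈ 0.64·0.36·(-1.64)²/(0.51−0.64)² = 36.9.
At s = 36.9: P(θ<0.51) ≈ 0.053. Adjusting to match 0.05 gives s ≈ 38.43.
So α = 0.64·38.43 ≈ 24.60, β = 0.36·38.43 ≈ 13.83.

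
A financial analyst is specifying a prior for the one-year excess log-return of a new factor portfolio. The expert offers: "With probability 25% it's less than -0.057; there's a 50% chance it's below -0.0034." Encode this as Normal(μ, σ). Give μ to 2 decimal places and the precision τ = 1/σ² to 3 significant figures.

For Normal(μ,σ), the p-quantile is μ + z_p·σ. Here z_{0.25} = -0.6745, z_{0.5} = 0.
So -0.057 = μ − 0.6745σ and -0.0034 = μ + 0σ.
Subtracting: σ = (-0.0034 − -0.057)/(0 − (-0.6745)) = 0.08.
Then μ = -0.057 − (-0.6745)·0.08 = -0.00.
Precision τ = 1/σ² = 1/0.07947² = 158.

μ = -0.00, τ = 158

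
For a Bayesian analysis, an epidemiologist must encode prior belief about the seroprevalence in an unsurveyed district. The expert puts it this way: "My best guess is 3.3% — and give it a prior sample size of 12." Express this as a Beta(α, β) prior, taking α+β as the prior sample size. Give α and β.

Under the effective-sample-size interpretation, Beta(α, β) has prior mean α/(α+β) and prior sample size α+β.
So α+β = 12 and α/(α+β) = 0.033, giving α = 0.033·12 = 0.396 and β = 12 − 0.396 = 11.604.

α = 0.396, β = 11.604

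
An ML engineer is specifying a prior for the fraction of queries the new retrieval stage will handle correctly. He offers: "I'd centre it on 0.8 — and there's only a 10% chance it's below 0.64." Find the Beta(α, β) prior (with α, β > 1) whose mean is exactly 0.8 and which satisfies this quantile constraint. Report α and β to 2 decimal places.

α ≈ 8.85, β ≈ 2.21

With mean 0.8 fixed, write α = 0.8s, β = 0.2s where s = α+β.
Need P(θ < 0.64) = 0.1 under Beta(0.8s, 0.2s). Normal approximation: (q−m)/√(m(1−m)/s) ≈ z_{0.1} = -1.28, so s ≈ 0.8·0.2·(-1.28)²/(0.64−0.8)² = 10.3.
At s = 10.3: P(θ<0.64) ≈ 0.107. Adjusting to match 0.1 gives s ≈ 11.07.
So α = 0.8·11.07 ≈ 8.85, β = 0.2·11.07 ≈ 2.21.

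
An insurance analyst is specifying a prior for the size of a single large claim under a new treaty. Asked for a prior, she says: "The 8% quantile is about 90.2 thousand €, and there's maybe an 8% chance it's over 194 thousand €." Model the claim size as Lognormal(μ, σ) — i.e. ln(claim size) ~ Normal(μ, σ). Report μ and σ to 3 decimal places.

If T ~ Lognormal(μ,σ) then ln T ~ Normal(μ,σ), so the p-quantile of ln T is μ + z_p·σ.
ln(90.2) = 4.502 and ln(194) = 5.268; z_{0.08} = -1.405, z_{0.92} = 1.405.
σ = (5.268 − 4.502)/(1.405 − (-1.405)) = 0.273.
μ = 4.502 − (-1.405)·0.273 = 4.885.

μ ≈ 4.885, σ ≈ 0.273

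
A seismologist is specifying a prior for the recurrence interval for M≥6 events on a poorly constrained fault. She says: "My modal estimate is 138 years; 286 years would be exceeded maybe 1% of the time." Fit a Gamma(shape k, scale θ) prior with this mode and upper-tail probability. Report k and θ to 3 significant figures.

Gamma(k,θ) with k>1 has mode (k−1)θ, so θ = 138/(k−1).
Need P(X < 286) = 0.99 with θ tied to k this way. Start at k = 2, θ = 138: P(X<286) ≈ 0.613.
Too low — raise k to concentrate. Iterating converges to k ≈ 10.2.
Then θ = 138/(10.2−1) ≈ 15.

k ≈ 10.2, θ ≈ 15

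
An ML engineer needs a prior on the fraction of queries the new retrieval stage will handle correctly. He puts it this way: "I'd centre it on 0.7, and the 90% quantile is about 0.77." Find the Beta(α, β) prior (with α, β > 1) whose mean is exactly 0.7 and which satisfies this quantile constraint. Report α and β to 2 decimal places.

With mean 0.7 fixed, write α = 0.7s, β = 0.3s where s = α+β.
Need P(θ < 0.77) = 0.9 under Beta(0.7s, 0.3s). Normal approximation: (q−m)/√(m(1−m)/s) ≈ z_{0.9} = 1.28, so s ≈ 0.7·0.3·(1.28)²/(0.77−0.7)² = 70.4.
At s = 70.4: P(θ<0.77) ≈ 0.905. Adjusting to match 0.9 gives s ≈ 67.29.
So α = 0.7·67.29 ≈ 47.10, β = 0.3·67.29 ≈ 20.19.

α ≈ 47.10, β ≈ 20.19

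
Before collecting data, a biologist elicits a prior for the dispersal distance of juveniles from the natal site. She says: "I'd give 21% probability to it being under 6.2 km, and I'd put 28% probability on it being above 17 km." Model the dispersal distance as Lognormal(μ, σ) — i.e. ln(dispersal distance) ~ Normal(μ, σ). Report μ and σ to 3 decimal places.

μ ≈ 2.410, σ ≈ 0.726

If T ~ Lognormal(μ,σ) then ln T ~ Normal(μ,σ), so the p-quantile of ln T is μ + z_p·σ.
ln(6.2) = 1.825 and ln(17) = 2.833; z_{0.21} = -0.8064, z_{0.72} = 0.5828.
σ = (2.833 − 1.825)/(0.5828 − (-0.8064)) = 0.726.
μ = 1.825 − (-0.8064)·0.726 = 2.410.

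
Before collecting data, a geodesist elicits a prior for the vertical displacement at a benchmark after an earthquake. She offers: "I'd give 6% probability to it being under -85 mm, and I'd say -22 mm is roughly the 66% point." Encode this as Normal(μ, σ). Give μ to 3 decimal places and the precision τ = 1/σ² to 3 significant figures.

For Normal(μ,σ), the p-quantile is μ + z_p·σ. Here z_{0.06} = -1.555, z_{0.66} = 0.4125.
So -85 = μ − 1.555σ and -22 = μ + 0.4125σ.
Subtracting: σ = (-22 − -85)/(0.4125 − (-1.555)) = 32.025.
Then μ = -85 − (-1.555)·32.025 = -35.209.
Precision τ = 1/σ² = 1/32.02² = 0.000975.

μ = -35.209, τ = 0.000975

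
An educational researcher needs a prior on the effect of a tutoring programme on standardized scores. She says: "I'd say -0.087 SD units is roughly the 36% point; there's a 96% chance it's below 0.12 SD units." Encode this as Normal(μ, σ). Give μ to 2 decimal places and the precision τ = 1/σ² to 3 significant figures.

μ = -0.05, τ = 104

For Normal(μ,σ), the p-quantile is μ + z_p·σ. Here z_{0.36} = -0.3585, z_{0.96} = 1.751.
So -0.087 = μ − 0.3585σ and 0.12 = μ + 1.751σ.
Subtracting: σ = (0.12 − -0.087)/(1.751 − (-0.3585)) = 0.10.
Then μ = -0.087 − (-0.3585)·0.10 = -0.05.
Precision τ = 1/σ² = 1/0.09814² = 104.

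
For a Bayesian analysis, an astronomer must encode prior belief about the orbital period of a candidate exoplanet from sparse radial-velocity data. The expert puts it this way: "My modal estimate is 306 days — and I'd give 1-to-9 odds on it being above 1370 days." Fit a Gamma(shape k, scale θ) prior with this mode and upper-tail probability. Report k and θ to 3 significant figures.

Gamma(k,θ) with k>1 has mode (k−1)θ, so θ = 306/(k−1).
Need P(X < 1370) = 0.9 with θ tied to k this way. Start at k = 2, θ = 306: P(X<1370) ≈ 0.938.
Too high — lower k to spread out. Iterating converges to k ≈ 1.8.
Then θ = 306/(1.8−1) ≈ 381.

k ≈ 1.8, θ ≈ 381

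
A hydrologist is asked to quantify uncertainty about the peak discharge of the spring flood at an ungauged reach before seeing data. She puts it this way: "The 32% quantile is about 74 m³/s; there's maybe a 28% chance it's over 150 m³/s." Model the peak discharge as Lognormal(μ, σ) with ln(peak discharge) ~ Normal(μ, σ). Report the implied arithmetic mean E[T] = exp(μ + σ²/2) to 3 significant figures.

If T ~ Lognormal(μ,σ) then ln T ~ Normal(μ,σ), so the p-quantile of ln T is μ + z_p·σ.
ln(74) = 4.304 and ln(150) = 5.011; z_{0.32} = -0.4677, z_{0.72} = 0.5828.
σ = (5.011 − 4.304)/(0.5828 − (-0.4677)) = 0.673.
μ = 4.304 − (-0.4677)·0.673 = 4.619.
E[T] = exp(μ + σ²/2) = exp(4.619 + 0.2262) = 127 m³/s.

E[T] ≈ 127 m³/s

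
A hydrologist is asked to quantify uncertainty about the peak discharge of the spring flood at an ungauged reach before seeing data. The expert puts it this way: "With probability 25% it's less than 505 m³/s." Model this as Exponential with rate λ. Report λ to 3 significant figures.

P(T < 505.0) = 1 − e^(−λ·505.0) = 0.25, so λ = −ln(1−0.25)/505.0 = −ln(0.75)/505.0 = 0.00057.

λ ≈ 0.00057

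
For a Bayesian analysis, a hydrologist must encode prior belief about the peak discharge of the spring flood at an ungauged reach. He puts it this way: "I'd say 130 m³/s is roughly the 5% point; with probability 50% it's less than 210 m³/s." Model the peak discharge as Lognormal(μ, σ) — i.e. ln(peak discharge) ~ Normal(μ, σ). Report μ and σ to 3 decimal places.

μ ≈ 5.347, σ ≈ 0.292

If T ~ Lognormal(μ,σ) then ln T ~ Normal(μ,σ), so the p-quantile of ln T is μ + z_p·σ.
ln(130) = 4.868 and ln(210) = 5.347; z_{0.05} = -1.645, z_{0.5} = 0.
σ = (5.347 − 4.868)/(0 − (-1.645)) = 0.292.
μ = 4.868 − (-1.645)·0.292 = 5.347.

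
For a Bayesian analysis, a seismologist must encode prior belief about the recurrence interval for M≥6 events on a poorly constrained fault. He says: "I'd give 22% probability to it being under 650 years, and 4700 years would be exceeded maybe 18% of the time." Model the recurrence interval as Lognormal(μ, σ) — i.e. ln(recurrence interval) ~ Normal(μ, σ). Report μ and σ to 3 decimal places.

If T ~ Lognormal(μ,σ) then ln T ~ Normal(μ,σ), so the p-quantile of ln T is μ + z_p·σ.
ln(650) = 6.477 and ln(4700) = 8.455; z_{0.22} = -0.7722, z_{0.82} = 0.9154.
σ = (8.455 − 6.477)/(0.9154 − (-0.7722)) = 1.172.
μ = 6.477 − (-0.7722)·1.172 = 7.382.

μ ≈ 7.382, σ ≈ 1.172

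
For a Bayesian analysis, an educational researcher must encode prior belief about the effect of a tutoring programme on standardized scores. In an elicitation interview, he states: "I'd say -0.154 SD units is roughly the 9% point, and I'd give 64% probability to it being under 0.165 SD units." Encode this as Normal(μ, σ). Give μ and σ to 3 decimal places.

For Normal(μ,σ), the p-quantile is μ + z_p·σ. Here z_{0.09} = -1.341, z_{0.64} = 0.3585.
So -0.154 = μ − 1.341σ and 0.165 = μ + 0.3585σ.
Subtracting: σ = (0.165 − -0.154)/(0.3585 − (-1.341)) = 0.188.
Then μ = -0.154 − (-1.341)·0.188 = 0.098.

μ = 0.098, σ = 0.188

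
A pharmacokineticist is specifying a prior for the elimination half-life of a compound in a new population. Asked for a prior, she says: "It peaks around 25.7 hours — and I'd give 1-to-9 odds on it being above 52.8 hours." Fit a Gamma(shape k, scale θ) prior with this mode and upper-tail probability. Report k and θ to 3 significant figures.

k ≈ 4.7, θ ≈ 6.94

Gamma(k,θ) with k>1 has mode (k−1)θ, so θ = 25.7/(k−1).
Need P(X < 52.8) = 0.9 with θ tied to k this way. Start at k = 2, θ = 25.7: P(X<52.8) ≈ 0.609.
Too low — raise k to concentrate. Iterating converges to k ≈ 4.7.
Then θ = 25.7/(4.7−1) ≈ 6.94.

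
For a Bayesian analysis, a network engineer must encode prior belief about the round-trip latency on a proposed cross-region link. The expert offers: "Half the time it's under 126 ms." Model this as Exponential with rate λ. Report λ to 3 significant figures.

λ ≈ 0.0055

Exponential median = ln 2 / λ, so λ = ln 2 / 126.0 = 0.0055.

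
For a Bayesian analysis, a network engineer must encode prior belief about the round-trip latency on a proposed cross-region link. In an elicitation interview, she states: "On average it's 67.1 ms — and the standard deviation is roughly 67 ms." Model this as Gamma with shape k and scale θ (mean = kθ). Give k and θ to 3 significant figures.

For Gamma(k, scale θ): mean = kθ, variance = kθ², so CV = 1/√k.
CV = SD/mean = 67/67.1 = 0.9985, hence k = 1/CV² = 1.
Then θ = mean/k = 67.1/1 = 66.9.

k ≈ 1, θ ≈ 66.9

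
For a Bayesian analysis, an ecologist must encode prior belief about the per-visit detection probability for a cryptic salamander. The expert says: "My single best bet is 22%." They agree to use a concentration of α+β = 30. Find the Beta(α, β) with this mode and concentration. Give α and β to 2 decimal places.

For α,β > 1 the Beta mode is (α−1)/(α+β−2). With α+β = 30, the mode is (α−1)/28.
Set (α−1)/28 = 0.22 → α = 1 + 0.22·28 = 7.16.
β = 30 − α = 22.84.

α = 7.16, β = 22.84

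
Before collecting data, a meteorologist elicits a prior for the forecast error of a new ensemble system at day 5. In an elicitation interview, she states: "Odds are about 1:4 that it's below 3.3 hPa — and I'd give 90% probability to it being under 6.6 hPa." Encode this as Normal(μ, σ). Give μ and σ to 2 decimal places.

μ = 4.61, σ = 1.55

For Normal(μ,σ), the p-quantile is μ + z_p·σ. Here z_{0.2} = -0.8416, z_{0.9} = 1.282.
So 3.3 = μ − 0.8416σ and 6.6 = μ + 1.282σ.
Subtracting: σ = (6.6 − 3.3)/(1.282 − (-0.8416)) = 1.55.
Then μ = 3.3 − (-0.8416)·1.55 = 4.61.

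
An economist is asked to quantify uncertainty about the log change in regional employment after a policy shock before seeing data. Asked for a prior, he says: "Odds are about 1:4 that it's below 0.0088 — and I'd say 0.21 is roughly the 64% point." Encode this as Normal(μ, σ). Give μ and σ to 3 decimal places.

μ = 0.150, σ = 0.168

For Normal(μ,σ), the p-quantile is μ + z_p·σ. Here z_{0.2} = -0.8416, z_{0.64} = 0.3585.
So 0.0088 = μ − 0.8416σ and 0.21 = μ + 0.3585σ.
Subtracting: σ = (0.21 − 0.0088)/(0.3585 − (-0.8416)) = 0.168.
Then μ = 0.0088 − (-0.8416)·0.168 = 0.150.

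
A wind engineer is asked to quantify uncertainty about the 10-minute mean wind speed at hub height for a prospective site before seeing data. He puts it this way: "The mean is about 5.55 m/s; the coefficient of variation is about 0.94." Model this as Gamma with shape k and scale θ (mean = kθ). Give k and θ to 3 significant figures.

For Gamma(k, scale θ): mean = kθ, variance = kθ², so CV = 1/√k.
CV = 0.94, hence k = 1/CV² = 1.13.
Then θ = mean/k = 5.55/1.13 = 4.9.

k ≈ 1.13, θ ≈ 4.9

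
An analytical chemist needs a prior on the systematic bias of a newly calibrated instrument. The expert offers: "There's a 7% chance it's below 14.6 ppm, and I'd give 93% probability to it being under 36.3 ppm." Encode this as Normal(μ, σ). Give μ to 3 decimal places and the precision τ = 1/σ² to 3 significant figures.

μ = 25.450, τ = 0.0185

For Normal(μ,σ), the p-quantile is μ + z_p·σ. Here z_{0.07} = -1.476, z_{0.93} = 1.476.
So 14.6 = μ − 1.476σ and 36.3 = μ + 1.476σ.
Subtracting: σ = (36.3 − 14.6)/(1.476 − (-1.476)) = 7.352.
Then μ = 14.6 − (-1.476)·7.352 = 25.450.
Precision τ = 1/σ² = 1/7.352² = 0.0185.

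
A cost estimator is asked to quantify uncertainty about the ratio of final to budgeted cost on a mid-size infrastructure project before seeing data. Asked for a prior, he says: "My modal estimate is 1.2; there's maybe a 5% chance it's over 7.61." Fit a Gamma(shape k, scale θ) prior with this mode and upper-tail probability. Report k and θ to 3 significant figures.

Gamma(k,θ) with k>1 has mode (k−1)θ, so θ = 1.2/(k−1).
Need P(X < 7.61) = 0.95 with θ tied to k this way. Start at k = 2, θ = 1.2: P(X<7.61) ≈ 0.987.
Too high — lower k to spread out. Iterating converges to k ≈ 1.66.
Then θ = 1.2/(1.66−1) ≈ 1.82.

k ≈ 1.66, θ ≈ 1.82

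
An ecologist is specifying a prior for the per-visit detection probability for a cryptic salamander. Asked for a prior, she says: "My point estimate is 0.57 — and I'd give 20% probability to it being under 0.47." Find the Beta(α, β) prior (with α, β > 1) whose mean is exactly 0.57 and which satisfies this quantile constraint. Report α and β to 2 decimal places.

With mean 0.57 fixed, write α = 0.57s, β = 0.43s where s = α+β.
Need P(θ < 0.47) = 0.2 under Beta(0.57s, 0.43s). Normal approximation: (q−m)/√(m(1−m)/s) ≈ z_{0.2} = -0.842, so s ≈ 0.57·0.43·(-0.842)²/(0.47−0.57)² = 17.4.
At s = 17.4: P(θ<0.47) ≈ 0.199. Adjusting to match 0.2 gives s ≈ 17.22.
So α = 0.57·17.22 ≈ 9.81, β = 0.43·17.22 ≈ 7.40.

α ≈ 9.81, β ≈ 7.40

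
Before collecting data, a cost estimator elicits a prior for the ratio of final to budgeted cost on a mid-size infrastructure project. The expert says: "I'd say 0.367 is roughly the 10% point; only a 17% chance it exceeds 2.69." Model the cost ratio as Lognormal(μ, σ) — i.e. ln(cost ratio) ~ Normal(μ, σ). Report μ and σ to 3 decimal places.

μ ≈ 0.139, σ ≈ 0.891

If T ~ Lognormal(μ,σ) then ln T ~ Normal(μ,σ), so the p-quantile of ln T is μ + z_p·σ.
ln(0.367) = -1.002 and ln(2.69) = 0.9895; z_{0.1} = -1.282, z_{0.83} = 0.9542.
σ = (0.9895 − -1.002)/(0.9542 − (-1.282)) = 0.891.
μ = -1.002 − (-1.282)·0.891 = 0.139.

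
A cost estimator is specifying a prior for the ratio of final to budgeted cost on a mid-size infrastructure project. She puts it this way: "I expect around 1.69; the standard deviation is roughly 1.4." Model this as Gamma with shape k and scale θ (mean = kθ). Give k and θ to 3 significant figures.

k ≈ 1.46, θ ≈ 1.16

For Gamma(k, scale θ): mean = kθ, variance = kθ², so CV = 1/√k.
CV = SD/mean = 1.4/1.69 = 0.8284, hence k = 1/CV² = 1.46.
Then θ = mean/k = 1.69/1.46 = 1.16.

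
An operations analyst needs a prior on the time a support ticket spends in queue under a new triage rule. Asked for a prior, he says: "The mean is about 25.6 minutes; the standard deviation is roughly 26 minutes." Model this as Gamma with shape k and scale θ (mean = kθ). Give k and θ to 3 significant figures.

k ≈ 0.969, θ ≈ 26.4

For Gamma(k, scale θ): mean = kθ, variance = kθ², so CV = 1/√k.
CV = SD/mean = 26/25.6 = 1.016, hence k = 1/CV² = 0.969.
Then θ = mean/k = 25.6/0.969 = 26.4.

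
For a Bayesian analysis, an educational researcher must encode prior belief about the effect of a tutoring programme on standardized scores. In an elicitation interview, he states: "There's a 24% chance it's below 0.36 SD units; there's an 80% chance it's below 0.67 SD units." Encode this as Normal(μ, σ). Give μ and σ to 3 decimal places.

μ = 0.501, σ = 0.200

For Normal(μ,σ), the p-quantile is μ + z_p·σ. Here z_{0.24} = -0.7063, z_{0.8} = 0.8416.
So 0.36 = μ − 0.7063σ and 0.67 = μ + 0.8416σ.
Subtracting: σ = (0.67 − 0.36)/(0.8416 − (-0.7063)) = 0.200.
Then μ = 0.36 − (-0.7063)·0.200 = 0.501.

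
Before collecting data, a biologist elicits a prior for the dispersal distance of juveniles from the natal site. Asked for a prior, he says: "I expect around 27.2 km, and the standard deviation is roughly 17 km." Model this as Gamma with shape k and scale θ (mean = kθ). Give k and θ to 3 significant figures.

For Gamma(k, scale θ): mean = kθ, variance = kθ², so CV = 1/√k.
CV = SD/mean = 17/27.2 = 0.625, hence k = 1/CV² = 2.56.
Then θ = mean/k = 27.2/2.56 = 10.6.

k ≈ 2.56, θ ≈ 10.6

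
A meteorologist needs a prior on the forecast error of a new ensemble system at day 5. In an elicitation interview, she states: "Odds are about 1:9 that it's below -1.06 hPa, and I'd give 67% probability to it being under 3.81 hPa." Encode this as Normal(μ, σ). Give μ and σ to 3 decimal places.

For Normal(μ,σ), the p-quantile is μ + z_p·σ. Here z_{0.1} = -1.282, z_{0.67} = 0.4399.
So -1.06 = μ − 1.282σ and 3.81 = μ + 0.4399σ.
Subtracting: σ = (3.81 − -1.06)/(0.4399 − (-1.282)) = 2.829.
Then μ = -1.06 − (-1.282)·2.829 = 2.565.

μ = 2.565, σ = 2.829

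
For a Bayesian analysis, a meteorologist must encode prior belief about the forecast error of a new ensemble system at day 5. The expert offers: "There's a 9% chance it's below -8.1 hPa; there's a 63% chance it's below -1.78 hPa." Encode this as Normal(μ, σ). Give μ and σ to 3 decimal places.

μ = -3.034, σ = 3.779

For Normal(μ,σ), the p-quantile is μ + z_p·σ. Here z_{0.09} = -1.341, z_{0.63} = 0.3319.
So -8.1 = μ − 1.341σ and -1.78 = μ + 0.3319σ.
Subtracting: σ = (-1.78 − -8.1)/(0.3319 − (-1.341)) = 3.779.
Then μ = -8.1 − (-1.341)·3.779 = -3.034.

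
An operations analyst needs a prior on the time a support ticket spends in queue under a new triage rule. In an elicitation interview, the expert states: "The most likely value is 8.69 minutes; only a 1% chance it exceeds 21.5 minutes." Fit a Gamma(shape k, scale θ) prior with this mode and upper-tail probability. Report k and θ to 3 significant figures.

Gamma(k,θ) with k>1 has mode (k−1)θ, so θ = 8.69/(k−1).
Need P(X < 21.5) = 0.99 with θ tied to k this way. Start at k = 2, θ = 8.69: P(X<21.5) ≈ 0.707.
Too low — raise k to concentrate. Iterating converges to k ≈ 6.73.
Then θ = 8.69/(6.73−1) ≈ 1.52.

k ≈ 6.73, θ ≈ 1.52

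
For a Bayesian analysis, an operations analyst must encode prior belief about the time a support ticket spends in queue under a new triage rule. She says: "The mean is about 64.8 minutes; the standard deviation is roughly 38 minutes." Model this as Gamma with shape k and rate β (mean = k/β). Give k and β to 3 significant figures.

k ≈ 2.91, β ≈ 0.0449

For Gamma(k, rate β): mean = k/β, variance = k/β², so CV = 1/√k.
CV = SD/mean = 38/64.8 = 0.5864, hence k = 1/CV² = 2.91.
Then β = k/mean = 2.91/64.8 = 0.0449.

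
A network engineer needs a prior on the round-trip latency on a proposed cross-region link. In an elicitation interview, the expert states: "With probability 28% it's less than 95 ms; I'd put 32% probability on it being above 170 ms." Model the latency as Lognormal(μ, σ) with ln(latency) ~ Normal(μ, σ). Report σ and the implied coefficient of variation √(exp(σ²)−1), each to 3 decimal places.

σ ≈ 0.554, CV ≈ 0.599

If T ~ Lognormal(μ,σ) then ln T ~ Normal(μ,σ), so the p-quantile of ln T is μ + z_p·σ.
ln(95) = 4.554 and ln(170) = 5.136; z_{0.28} = -0.5828, z_{0.68} = 0.4677.
σ = (5.136 − 4.554)/(0.4677 − (-0.5828)) = 0.554.
μ = 4.554 − (-0.5828)·0.554 = 4.877.
CV = √(exp(σ²)−1) = √(exp(0.3068)−1) = 0.599.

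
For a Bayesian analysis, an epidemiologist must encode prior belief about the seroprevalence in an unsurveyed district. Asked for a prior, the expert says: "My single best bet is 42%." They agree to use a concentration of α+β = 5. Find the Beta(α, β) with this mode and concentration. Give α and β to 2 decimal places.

α = 2.26, β = 2.74

For α,β > 1 the Beta mode is (α−1)/(α+β−2). With α+β = 5, the mode is (α−1)/3.
Set (α−1)/3 = 0.42 → α = 1 + 0.42·3 = 2.26.
β = 5 − α = 2.74.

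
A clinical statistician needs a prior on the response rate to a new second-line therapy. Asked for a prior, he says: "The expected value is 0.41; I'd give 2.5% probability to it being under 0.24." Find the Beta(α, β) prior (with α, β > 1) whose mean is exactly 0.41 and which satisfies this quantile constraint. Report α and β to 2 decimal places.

α ≈ 11.69, β ≈ 16.82

With mean 0.41 fixed, write α = 0.41s, β = 0.59s where s = α+β.
Need P(θ < 0.24) = 0.025 under Beta(0.41s, 0.59s). Normal approximation: (q−m)/√(m(1−m)/s) ≈ z_{0.025} = -1.96, so s ≈ 0.41·0.59·(-1.96)²/(0.24−0.41)² = 32.2.
At s = 32.2: P(θ<0.24) ≈ 0.018. Adjusting to match 0.025 gives s ≈ 28.51.
So α = 0.41·28.51 ≈ 11.69, β = 0.59·28.51 ≈ 16.82.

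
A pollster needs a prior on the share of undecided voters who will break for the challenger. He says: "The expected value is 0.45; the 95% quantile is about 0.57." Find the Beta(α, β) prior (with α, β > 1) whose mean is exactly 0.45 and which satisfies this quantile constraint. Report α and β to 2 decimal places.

α ≈ 20.97, β ≈ 25.63

With mean 0.45 fixed, write α = 0.45s, β = 0.55s where s = α+β.
Need P(θ < 0.57) = 0.95 under Beta(0.45s, 0.55s). Normal approximation: (q−m)/√(m(1−m)/s) ≈ z_{0.95} = 1.64, so s ≈ 0.45·0.55·(1.64)²/(0.57−0.45)² = 46.5.
At s = 46.5: P(θ<0.57) ≈ 0.950. Adjusting to match 0.95 gives s ≈ 46.59.
So α = 0.45·46.59 ≈ 20.97, β = 0.55·46.59 ≈ 25.63.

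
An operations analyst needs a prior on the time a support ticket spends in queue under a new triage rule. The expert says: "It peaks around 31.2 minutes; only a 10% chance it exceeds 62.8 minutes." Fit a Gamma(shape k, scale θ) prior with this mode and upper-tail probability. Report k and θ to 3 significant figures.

k ≈ 4.92, θ ≈ 7.96

Gamma(k,θ) with k>1 has mode (k−1)θ, so θ = 31.2/(k−1).
Need P(X < 62.8) = 0.9 with θ tied to k this way. Start at k = 2, θ = 31.2: P(X<62.8) ≈ 0.597.
Too low — raise k to concentrate. Iterating converges to k ≈ 4.92.
Then θ = 31.2/(4.92−1) ≈ 7.96.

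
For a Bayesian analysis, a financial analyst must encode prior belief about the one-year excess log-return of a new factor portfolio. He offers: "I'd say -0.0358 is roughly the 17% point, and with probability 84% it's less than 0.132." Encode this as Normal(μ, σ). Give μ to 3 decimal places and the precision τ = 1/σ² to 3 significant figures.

μ = 0.046, τ = 135

For Normal(μ,σ), the p-quantile is μ + z_p·σ. Here z_{0.17} = -0.9542, z_{0.84} = 0.9945.
So -0.0358 = μ − 0.9542σ and 0.132 = μ + 0.9945σ.
Subtracting: σ = (0.132 − -0.0358)/(0.9945 − (-0.9542)) = 0.086.
Then μ = -0.0358 − (-0.9542)·0.086 = 0.046.
Precision τ = 1/σ² = 1/0.08611² = 135.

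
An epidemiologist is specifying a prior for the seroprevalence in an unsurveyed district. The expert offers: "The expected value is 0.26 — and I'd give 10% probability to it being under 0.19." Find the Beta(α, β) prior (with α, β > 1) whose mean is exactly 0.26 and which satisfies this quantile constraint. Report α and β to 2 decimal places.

α ≈ 15.79, β ≈ 44.93

With mean 0.26 fixed, write α = 0.26s, β = 0.74s where s = α+β.
Need P(θ < 0.19) = 0.1 under Beta(0.26s, 0.74s). Normal approximation: (q−m)/√(m(1−m)/s) ≈ z_{0.1} = -1.28, so s ≈ 0.26·0.74·(-1.28)²/(0.19−0.26)² = 64.5.
At s = 64.5: P(θ<0.19) ≈ 0.093. Adjusting to match 0.1 gives s ≈ 60.72.
So α = 0.26·60.72 ≈ 15.79, β = 0.74·60.72 ≈ 44.93.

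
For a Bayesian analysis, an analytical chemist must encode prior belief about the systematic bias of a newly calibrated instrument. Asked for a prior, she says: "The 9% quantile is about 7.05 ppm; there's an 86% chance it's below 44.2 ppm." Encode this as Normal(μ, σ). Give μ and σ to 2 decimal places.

μ = 27.62, σ = 15.34

The p-quantile of Normal(μ,σ) is μ + z_p·σ, with z_{0.09} = -1.341 and z_{0.86} = 1.08.
Eliminate σ: μ = (z₂·x₁ − z₁·x₂)/(z₂ − z₁) = (1.08·7.05 − (-1.341)·44.2)/2.421 = 27.62.
Then σ = (x₂ − x₁)/(z₂ − z₁) = (44.2 − 7.05)/2.421 = 15.34.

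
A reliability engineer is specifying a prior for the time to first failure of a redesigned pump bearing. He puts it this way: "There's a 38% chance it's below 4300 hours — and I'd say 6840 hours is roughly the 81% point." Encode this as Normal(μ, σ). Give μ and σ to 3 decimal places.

μ = 4955.684, σ = 2146.400

The p-quantile of Normal(μ,σ) is μ + z_p·σ, with z_{0.38} = -0.3055 and z_{0.81} = 0.8779.
Eliminate σ: μ = (z₂·x₁ − z₁·x₂)/(z₂ − z₁) = (0.8779·4300 − (-0.3055)·6840)/1.183 = 4955.684.
Then σ = (x₂ − x₁)/(z₂ − z₁) = (6840 − 4300)/1.183 = 2146.400.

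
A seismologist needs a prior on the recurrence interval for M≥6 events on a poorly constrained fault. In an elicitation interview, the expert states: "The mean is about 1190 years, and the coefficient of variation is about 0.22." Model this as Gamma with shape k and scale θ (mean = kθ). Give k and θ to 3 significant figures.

k ≈ 20.7, θ ≈ 57.6

For Gamma(k, scale θ): mean = kθ, variance = kθ², so CV = 1/√k.
CV = 0.22, hence k = 1/CV² = 20.7.
Then θ = mean/k = 1190/20.7 = 57.6.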